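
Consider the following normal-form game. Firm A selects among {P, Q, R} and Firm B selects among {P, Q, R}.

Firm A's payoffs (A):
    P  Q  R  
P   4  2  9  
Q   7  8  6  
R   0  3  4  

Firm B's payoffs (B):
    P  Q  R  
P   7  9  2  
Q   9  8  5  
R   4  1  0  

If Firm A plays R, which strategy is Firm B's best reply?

With Firm A fixed at R, Firm B's payoffs are: P → 4, Q → 1, R → 0.
The maximum is 4, achieved by P.

P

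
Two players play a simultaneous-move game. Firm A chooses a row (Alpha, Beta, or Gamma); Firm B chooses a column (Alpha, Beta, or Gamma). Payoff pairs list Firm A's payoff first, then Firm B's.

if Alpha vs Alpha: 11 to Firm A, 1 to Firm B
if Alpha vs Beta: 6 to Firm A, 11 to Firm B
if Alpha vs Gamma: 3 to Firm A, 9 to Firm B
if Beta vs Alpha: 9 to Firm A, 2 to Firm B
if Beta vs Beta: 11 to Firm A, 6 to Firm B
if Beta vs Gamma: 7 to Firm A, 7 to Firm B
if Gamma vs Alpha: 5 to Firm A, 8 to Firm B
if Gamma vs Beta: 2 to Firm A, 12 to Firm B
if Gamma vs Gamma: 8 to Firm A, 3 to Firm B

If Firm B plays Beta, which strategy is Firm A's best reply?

Beta

With Firm B fixed at Beta, Firm A's payoffs are: Alpha → 6, Beta → 11, Gamma → 2.
The maximum is 11, achieved by Beta.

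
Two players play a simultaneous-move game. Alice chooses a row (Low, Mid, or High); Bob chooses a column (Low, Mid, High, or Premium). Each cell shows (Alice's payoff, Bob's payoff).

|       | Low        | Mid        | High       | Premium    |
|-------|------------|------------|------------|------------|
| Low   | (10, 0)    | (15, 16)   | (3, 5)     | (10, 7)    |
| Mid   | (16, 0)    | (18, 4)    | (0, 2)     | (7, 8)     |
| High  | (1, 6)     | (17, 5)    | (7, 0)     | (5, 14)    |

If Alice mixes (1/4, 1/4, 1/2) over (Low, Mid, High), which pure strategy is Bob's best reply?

Premium

Compute Bob's expected payoff from each pure strategy against the given mix.
Low: (1/4)·0 + (1/4)·0 + (1/2)·6 = 3
Mid: (1/4)·16 + (1/4)·4 + (1/2)·5 = 15/2
High: (1/4)·5 + (1/4)·2 + (1/2)·0 = 7/4
Premium: (1/4)·7 + (1/4)·8 + (1/2)·14 = 43/4
Highest expected payoff is 43/4, from Premium.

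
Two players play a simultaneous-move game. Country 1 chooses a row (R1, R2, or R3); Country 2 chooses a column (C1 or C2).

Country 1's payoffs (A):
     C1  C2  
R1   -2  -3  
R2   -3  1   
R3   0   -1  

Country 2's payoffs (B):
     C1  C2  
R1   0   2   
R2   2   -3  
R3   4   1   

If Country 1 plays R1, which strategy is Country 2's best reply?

With Country 1 fixed at R1, Country 2's payoffs are: C1 → 0, C2 → 2.
The maximum is 2, achieved by C2.

C2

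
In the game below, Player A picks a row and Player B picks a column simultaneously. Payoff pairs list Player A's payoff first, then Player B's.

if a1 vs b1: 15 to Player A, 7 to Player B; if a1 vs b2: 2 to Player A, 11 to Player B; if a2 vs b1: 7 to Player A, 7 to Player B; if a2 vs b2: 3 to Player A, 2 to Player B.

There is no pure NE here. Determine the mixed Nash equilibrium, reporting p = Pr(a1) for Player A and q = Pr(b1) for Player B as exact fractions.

p = 5/9, q = 1/9

In a mixed NE each player is indifferent between their pure strategies, so the opponent's mix sets the indifference.
Player B indifferent between b1 and b2: p·7 + (1−p)·7 = p·11 + (1−p)·2 ⟹ 7 + 0p = 2 + 9p ⟹ p = 5/9.
Player A indifferent between a1 and a2: q·15 + (1−q)·2 = q·7 + (1−q)·3 ⟹ 2 + 13q = 3 + 4q ⟹ q = 1/9.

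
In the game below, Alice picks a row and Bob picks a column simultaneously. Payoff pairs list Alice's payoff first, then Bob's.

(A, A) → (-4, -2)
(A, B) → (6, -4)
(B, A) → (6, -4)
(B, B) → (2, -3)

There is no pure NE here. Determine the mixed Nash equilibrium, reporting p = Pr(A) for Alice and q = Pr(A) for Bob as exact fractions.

In a mixed NE each player is indifferent between their pure strategies, so the opponent's mix sets the indifference.
Bob indifferent between A and B: p·(-2) + (1−p)·(-4) = p·(-4) + (1−p)·(-3) ⟹ (-4) + 2p = (-3) + (-1)p ⟹ p = 1/3.
Alice indifferent between A and B: q·(-4) + (1−q)·6 = q·6 + (1−q)·2 ⟹ 6 + (-10)q = 2 + 4q ⟹ q = 2/7.

p = 1/3, q = 2/7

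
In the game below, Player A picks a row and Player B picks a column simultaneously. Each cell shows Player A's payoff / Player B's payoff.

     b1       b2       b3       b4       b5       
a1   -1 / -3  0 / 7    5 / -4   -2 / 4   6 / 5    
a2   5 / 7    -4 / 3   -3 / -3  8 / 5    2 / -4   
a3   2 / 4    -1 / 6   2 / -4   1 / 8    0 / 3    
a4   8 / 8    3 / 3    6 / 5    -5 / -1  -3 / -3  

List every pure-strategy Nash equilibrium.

A profile is a Nash equilibrium when each player is best-responding to the other.
Player A's best responses — vs b1: a4 (payoff 8); vs b2: a4 (payoff 3); vs b3: a4 (payoff 6); vs b4: a2 (payoff 8); vs b5: a1 (payoff 6).
Player B's best responses — vs a1: b2 (payoff 7); vs a2: b1 (payoff 7); vs a3: b4 (payoff 8); vs a4: b1 (payoff 8).
The only mutual best response is (a4, b1); neither player gains by switching there.

(a4, b1)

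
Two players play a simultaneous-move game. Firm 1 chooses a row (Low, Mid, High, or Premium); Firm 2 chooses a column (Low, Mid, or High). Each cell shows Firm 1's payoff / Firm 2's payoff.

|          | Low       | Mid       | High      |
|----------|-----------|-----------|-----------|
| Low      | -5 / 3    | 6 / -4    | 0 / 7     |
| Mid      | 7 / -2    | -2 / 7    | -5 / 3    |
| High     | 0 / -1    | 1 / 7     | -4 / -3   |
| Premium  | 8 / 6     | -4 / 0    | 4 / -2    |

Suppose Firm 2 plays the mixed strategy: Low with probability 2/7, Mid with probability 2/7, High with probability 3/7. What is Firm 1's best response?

Compute Firm 1's expected payoff from each pure strategy against the given mix.
Low: (2/7)·(-5) + (2/7)·6 + (3/7)·0 = 2/7
Mid: (2/7)·7 + (2/7)·(-2) + (3/7)·(-5) = -5/7
High: (2/7)·0 + (2/7)·1 + (3/7)·(-4) = -10/7
Premium: (2/7)·8 + (2/7)·(-4) + (3/7)·4 = 20/7
Highest expected payoff is 20/7, from Premium.

Premium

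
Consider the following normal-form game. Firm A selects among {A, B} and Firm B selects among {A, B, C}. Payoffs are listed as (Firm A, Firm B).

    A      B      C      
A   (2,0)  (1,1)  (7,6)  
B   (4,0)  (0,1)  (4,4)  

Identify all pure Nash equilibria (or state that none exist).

(A, C)

A profile is a Nash equilibrium when each player is best-responding to the other.
Firm A's best responses — vs A: B (payoff 4); vs B: A (payoff 1); vs C: A (payoff 7).
Firm B's best responses — vs A: C (payoff 6); vs B: C (payoff 4).
The only mutual best response is (A, C); neither player gains by switching there.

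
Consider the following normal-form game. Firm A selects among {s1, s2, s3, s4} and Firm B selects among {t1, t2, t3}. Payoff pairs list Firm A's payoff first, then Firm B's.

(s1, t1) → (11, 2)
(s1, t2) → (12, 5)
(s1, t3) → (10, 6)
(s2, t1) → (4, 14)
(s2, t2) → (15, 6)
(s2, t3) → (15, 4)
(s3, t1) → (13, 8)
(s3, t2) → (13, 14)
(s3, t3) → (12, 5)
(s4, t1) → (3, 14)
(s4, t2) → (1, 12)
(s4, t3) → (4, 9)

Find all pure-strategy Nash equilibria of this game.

A profile is a Nash equilibrium when each player is best-responding to the other.
Firm A's best responses — vs t1: s3 (payoff 13); vs t2: s2 (payoff 15); vs t3: s2 (payoff 15).
Firm B's best responses — vs s1: t3 (payoff 6); vs s2: t1 (payoff 14); vs s3: t2 (payoff 14); vs s4: t1 (payoff 14).
No cell has both players best-responding. For instance, Firm A's best reply to t1 is s3, but against s3 Firm B prefers t2 over t1.

None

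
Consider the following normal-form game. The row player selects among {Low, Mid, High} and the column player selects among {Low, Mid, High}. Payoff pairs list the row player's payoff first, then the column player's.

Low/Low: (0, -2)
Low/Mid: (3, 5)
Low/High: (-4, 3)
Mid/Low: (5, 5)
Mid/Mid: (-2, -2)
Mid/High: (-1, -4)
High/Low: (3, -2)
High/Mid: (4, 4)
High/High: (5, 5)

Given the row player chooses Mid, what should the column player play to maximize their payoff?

Low

With the row player fixed at Mid, the column player's payoffs are: Low → 5, Mid → -2, High → -4.
The maximum is 5, achieved by Low.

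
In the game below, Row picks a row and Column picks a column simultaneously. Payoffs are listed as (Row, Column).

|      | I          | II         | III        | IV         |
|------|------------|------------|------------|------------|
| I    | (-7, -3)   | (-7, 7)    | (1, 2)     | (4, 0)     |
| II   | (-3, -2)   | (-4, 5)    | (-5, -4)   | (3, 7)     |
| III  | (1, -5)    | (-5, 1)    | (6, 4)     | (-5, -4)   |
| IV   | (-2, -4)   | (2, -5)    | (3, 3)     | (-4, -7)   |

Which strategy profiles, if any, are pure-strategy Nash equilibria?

(III, III)

Find each player's best response to every opponent strategy; NE are the intersections.
Row's best responses — vs I: III (payoff 1); vs II: IV (payoff 2); vs III: III (payoff 6); vs IV: I (payoff 4).
Column's best responses — vs I: II (payoff 7); vs II: IV (payoff 7); vs III: III (payoff 4); vs IV: III (payoff 3).
The only mutual best response is (III, III); neither player gains by switching there.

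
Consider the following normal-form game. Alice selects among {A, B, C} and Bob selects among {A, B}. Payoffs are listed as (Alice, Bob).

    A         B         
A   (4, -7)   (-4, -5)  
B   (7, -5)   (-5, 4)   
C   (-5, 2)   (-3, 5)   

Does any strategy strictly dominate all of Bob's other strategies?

B

Check whether one of Bob's strategies beats all alternatives regardless of what the opponent does.
B strictly dominates: vs A: -5 > -7; vs B: 4 > -5; vs C: 5 > 2.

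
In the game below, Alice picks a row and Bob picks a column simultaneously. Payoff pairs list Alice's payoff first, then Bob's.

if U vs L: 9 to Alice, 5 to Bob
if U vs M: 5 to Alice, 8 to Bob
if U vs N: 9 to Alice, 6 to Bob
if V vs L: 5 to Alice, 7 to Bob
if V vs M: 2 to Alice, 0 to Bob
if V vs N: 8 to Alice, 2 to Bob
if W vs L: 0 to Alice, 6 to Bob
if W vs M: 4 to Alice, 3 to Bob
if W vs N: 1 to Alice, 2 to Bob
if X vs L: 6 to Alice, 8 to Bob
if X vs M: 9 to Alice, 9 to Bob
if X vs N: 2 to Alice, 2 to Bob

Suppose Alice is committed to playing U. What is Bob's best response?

With Alice fixed at U, Bob's payoffs are: L → 5, M → 8, N → 6.
The maximum is 8, achieved by M.

M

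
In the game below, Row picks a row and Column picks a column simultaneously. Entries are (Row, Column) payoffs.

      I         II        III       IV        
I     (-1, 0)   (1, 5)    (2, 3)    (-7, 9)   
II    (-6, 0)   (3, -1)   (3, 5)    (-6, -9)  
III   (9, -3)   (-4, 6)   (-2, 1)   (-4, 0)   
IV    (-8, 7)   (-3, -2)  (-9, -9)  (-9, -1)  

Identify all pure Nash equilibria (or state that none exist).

(II, III)

Check mutual best responses: a cell is a NE iff neither player can gain by unilaterally deviating.
Row's best responses — vs I: III (payoff 9); vs II: II (payoff 3); vs III: II (payoff 3); vs IV: III (payoff -4).
Column's best responses — vs I: IV (payoff 9); vs II: III (payoff 5); vs III: II (payoff 6); vs IV: I (payoff 7).
The only mutual best response is (II, III); neither player gains by switching there.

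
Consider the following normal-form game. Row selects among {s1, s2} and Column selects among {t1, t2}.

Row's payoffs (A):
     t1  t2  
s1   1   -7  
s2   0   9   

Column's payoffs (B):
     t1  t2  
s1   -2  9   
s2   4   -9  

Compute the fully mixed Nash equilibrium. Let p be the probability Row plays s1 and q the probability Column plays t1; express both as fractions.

In a mixed NE each player is indifferent between their pure strategies, so the opponent's mix sets the indifference.
Column indifferent between t1 and t2: p·(-2) + (1−p)·4 = p·9 + (1−p)·(-9) ⟹ 4 + (-6)p = (-9) + 18p ⟹ p = 13/24.
Row indifferent between s1 and s2: q·1 + (1−q)·(-7) = q·0 + (1−q)·9 ⟹ (-7) + 8q = 9 + (-9)q ⟹ q = 16/17.

p = 13/24, q = 16/17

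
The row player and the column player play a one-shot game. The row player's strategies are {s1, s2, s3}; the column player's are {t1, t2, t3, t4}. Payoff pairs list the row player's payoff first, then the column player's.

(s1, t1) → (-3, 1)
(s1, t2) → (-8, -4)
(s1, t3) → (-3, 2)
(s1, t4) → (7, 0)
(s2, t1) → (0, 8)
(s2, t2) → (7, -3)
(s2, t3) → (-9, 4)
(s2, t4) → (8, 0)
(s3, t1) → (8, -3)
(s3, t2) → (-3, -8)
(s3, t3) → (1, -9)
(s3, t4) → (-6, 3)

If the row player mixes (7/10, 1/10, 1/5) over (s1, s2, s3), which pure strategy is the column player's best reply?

t1

Compute the column player's expected payoff from each pure strategy against the given mix.
t1: (7/10)·1 + (1/10)·8 + (1/5)·(-3) = 9/10
t2: (7/10)·(-4) + (1/10)·(-3) + (1/5)·(-8) = -47/10
t3: (7/10)·2 + (1/10)·4 + (1/5)·(-9) = 0
t4: (7/10)·0 + (1/10)·0 + (1/5)·3 = 3/5
Highest expected payoff is 9/10, from t1.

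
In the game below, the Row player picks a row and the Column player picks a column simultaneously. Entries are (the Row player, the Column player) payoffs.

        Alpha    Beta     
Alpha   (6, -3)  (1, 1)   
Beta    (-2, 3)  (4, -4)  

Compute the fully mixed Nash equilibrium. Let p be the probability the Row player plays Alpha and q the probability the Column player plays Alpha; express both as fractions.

In a mixed NE each player is indifferent between their pure strategies, so the opponent's mix sets the indifference.
The Column player indifferent between Alpha and Beta: p·(-3) + (1−p)·3 = p·1 + (1−p)·(-4) ⟹ 3 + (-6)p = (-4) + 5p ⟹ p = 7/11.
The Row player indifferent between Alpha and Beta: q·6 + (1−q)·1 = q·(-2) + (1−q)·4 ⟹ 1 + 5q = 4 + (-6)q ⟹ q = 3/11.

p = 7/11, q = 3/11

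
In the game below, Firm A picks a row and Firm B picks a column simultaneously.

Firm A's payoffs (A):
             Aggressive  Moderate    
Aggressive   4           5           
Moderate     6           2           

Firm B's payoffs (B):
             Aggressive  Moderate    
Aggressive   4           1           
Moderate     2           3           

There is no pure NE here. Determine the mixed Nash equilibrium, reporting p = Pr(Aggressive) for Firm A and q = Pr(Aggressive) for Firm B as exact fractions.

In a mixed NE each player is indifferent between their pure strategies, so the opponent's mix sets the indifference.
Firm B indifferent between Aggressive and Moderate: p·4 + (1−p)·2 = p·1 + (1−p)·3 ⟹ 2 + 2p = 3 + (-2)p ⟹ p = 1/4.
Firm A indifferent between Aggressive and Moderate: q·4 + (1−q)·5 = q·6 + (1−q)·2 ⟹ 5 + (-1)q = 2 + 4q ⟹ q = 3/5.

p = 1/4, q = 3/5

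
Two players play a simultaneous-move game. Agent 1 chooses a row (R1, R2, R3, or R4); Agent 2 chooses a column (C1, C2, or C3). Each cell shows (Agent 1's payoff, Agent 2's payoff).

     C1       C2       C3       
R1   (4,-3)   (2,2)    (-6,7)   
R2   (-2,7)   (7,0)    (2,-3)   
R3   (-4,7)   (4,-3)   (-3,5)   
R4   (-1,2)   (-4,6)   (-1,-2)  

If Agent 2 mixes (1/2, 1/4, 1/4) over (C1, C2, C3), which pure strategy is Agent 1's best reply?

R2

Agent 1's best reply maximizes expected payoff against the mix.
R1: (1/2)·4 + (1/4)·2 + (1/4)·(-6) = 1
R2: (1/2)·(-2) + (1/4)·7 + (1/4)·2 = 5/4
R3: (1/2)·(-4) + (1/4)·4 + (1/4)·(-3) = -7/4
R4: (1/2)·(-1) + (1/4)·(-4) + (1/4)·(-1) = -7/4
Highest expected payoff is 5/4, from R2.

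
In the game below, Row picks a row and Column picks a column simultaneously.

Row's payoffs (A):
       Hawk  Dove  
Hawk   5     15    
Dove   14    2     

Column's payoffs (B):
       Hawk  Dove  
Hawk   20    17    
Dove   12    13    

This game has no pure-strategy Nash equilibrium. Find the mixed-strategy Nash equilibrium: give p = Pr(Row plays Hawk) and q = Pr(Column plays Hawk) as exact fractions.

Each player's mixing probability is pinned down by making the *other* player indifferent.
Column indifferent between Hawk and Dove: p·20 + (1−p)·12 = p·17 + (1−p)·13 ⟹ 12 + 8p = 13 + 4p ⟹ p = 1/4.
Row indifferent between Hawk and Dove: q·5 + (1−q)·15 = q·14 + (1−q)·2 ⟹ 15 + (-10)q = 2 + 12q ⟹ q = 13/22.

p = 1/4, q = 13/22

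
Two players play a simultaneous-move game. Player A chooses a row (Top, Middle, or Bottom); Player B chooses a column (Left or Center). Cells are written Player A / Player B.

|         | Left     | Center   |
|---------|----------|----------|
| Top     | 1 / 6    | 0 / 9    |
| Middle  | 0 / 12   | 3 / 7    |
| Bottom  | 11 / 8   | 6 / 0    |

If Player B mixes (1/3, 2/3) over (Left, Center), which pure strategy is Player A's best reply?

Compute Player A's expected payoff from each pure strategy against the given mix.
Top: (1/3)·1 + (2/3)·0 = 1/3
Middle: (1/3)·0 + (2/3)·3 = 2
Bottom: (1/3)·11 + (2/3)·6 = 23/3
Highest expected payoff is 23/3, from Bottom.

Bottom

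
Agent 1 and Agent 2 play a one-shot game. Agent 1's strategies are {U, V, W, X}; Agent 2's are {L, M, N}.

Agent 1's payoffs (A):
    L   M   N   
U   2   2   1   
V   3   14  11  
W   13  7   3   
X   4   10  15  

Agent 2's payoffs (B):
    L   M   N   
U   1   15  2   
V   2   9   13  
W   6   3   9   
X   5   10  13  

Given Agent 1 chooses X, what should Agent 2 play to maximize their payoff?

With Agent 1 fixed at X, Agent 2's payoffs are: L → 5, M → 10, N → 13.
The maximum is 13, achieved by N.

N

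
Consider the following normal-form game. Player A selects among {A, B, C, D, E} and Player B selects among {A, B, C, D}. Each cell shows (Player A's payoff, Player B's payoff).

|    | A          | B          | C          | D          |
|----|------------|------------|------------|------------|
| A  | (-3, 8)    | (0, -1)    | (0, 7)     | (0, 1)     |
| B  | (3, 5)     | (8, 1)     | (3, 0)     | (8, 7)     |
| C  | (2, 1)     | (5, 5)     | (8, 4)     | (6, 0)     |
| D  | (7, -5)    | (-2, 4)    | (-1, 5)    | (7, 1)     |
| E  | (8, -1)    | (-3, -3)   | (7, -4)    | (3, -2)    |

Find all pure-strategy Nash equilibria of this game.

Find each player's best response to every opponent strategy; NE are the intersections.
Player A's best responses — vs A: E (payoff 8); vs B: B (payoff 8); vs C: C (payoff 8); vs D: B (payoff 8).
Player B's best responses — vs A: A (payoff 8); vs B: D (payoff 7); vs C: B (payoff 5); vs D: C (payoff 5); vs E: A (payoff -1).
Mutual best responses occur at (B, D) and (E, A); at each, neither player gains by switching.

(B, D) and (E, A)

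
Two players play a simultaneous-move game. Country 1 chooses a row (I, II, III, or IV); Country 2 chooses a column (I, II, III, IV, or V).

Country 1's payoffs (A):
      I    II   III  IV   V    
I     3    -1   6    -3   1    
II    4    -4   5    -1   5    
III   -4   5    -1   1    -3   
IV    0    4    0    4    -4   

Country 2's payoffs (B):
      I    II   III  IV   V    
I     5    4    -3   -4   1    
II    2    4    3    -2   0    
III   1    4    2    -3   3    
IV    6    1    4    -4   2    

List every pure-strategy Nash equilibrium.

A profile is a Nash equilibrium when each player is best-responding to the other.
Country 1's best responses — vs I: II (payoff 4); vs II: III (payoff 5); vs III: I (payoff 6); vs IV: IV (payoff 4); vs V: II (payoff 5).
Country 2's best responses — vs I: I (payoff 5); vs II: II (payoff 4); vs III: II (payoff 4); vs IV: I (payoff 6).
The only mutual best response is (III, II); neither player gains by switching there.

(III, II)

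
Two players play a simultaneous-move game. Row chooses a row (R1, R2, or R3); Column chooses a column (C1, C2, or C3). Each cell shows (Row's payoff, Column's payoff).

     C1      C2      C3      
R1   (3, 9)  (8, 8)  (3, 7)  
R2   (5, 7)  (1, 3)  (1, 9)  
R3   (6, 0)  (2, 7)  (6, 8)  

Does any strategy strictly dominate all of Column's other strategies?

Check whether one of Column's strategies beats all alternatives regardless of what the opponent does.
C1 is not dominant: against R2, C3 gives 9 > 7.
C2 is not dominant: against R1, C1 gives 9 > 8.
C3 is not dominant: against R1, C1 gives 9 > 7.
No single strategy is best against every opponent action.

None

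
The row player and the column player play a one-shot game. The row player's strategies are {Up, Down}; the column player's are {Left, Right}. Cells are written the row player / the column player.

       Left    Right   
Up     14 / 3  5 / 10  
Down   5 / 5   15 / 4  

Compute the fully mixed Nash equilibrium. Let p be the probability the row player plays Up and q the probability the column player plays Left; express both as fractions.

p = 1/8, q = 10/19

Each player's mixing probability is pinned down by making the *other* player indifferent.
The column player indifferent between Left and Right: p·3 + (1−p)·5 = p·10 + (1−p)·4 ⟹ 5 + (-2)p = 4 + 6p ⟹ p = 1/8.
The row player indifferent between Up and Down: q·14 + (1−q)·5 = q·5 + (1−q)·15 ⟹ 5 + 9q = 15 + (-10)q ⟹ q = 10/19.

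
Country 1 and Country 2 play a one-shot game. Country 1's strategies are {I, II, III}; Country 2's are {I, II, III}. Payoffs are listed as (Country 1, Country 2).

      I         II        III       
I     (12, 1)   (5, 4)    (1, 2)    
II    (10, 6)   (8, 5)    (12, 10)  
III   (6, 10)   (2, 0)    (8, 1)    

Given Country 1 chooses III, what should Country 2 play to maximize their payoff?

With Country 1 fixed at III, Country 2's payoffs are: I → 10, II → 0, III → 1.
The maximum is 10, achieved by I.

I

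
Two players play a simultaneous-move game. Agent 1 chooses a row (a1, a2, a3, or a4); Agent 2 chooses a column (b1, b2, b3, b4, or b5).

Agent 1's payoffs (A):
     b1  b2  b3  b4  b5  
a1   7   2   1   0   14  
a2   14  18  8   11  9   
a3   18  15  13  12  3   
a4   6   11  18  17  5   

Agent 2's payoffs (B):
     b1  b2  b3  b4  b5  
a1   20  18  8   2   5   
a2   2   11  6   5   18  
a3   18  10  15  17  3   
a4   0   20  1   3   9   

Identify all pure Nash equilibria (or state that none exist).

(a3, b1)

Check mutual best responses: a cell is a NE iff neither player can gain by unilaterally deviating.
Agent 1's best responses — vs b1: a3 (payoff 18); vs b2: a2 (payoff 18); vs b3: a4 (payoff 18); vs b4: a4 (payoff 17); vs b5: a1 (payoff 14).
Agent 2's best responses — vs a1: b1 (payoff 20); vs a2: b5 (payoff 18); vs a3: b1 (payoff 18); vs a4: b2 (payoff 20).
The only mutual best response is (a3, b1); neither player gains by switching there.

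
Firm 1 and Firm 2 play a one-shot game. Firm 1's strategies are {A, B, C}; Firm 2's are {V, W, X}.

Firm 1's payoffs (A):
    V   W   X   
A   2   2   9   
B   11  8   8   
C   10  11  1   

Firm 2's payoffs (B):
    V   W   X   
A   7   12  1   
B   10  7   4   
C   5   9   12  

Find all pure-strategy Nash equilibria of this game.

Check mutual best responses: a cell is a NE iff neither player can gain by unilaterally deviating.
Firm 1's best responses — vs V: B (payoff 11); vs W: C (payoff 11); vs X: A (payoff 9).
Firm 2's best responses — vs A: W (payoff 12); vs B: V (payoff 10); vs C: X (payoff 12).
The only mutual best response is (B, V); neither player gains by switching there.

(B, V)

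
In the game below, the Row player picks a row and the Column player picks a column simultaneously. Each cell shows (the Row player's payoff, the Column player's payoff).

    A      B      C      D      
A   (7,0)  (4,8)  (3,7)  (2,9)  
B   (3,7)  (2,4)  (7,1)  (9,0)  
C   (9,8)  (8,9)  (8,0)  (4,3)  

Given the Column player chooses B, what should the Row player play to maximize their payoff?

C

With the Column player fixed at B, the Row player's payoffs are: A → 4, B → 2, C → 8.
The maximum is 8, achieved by C.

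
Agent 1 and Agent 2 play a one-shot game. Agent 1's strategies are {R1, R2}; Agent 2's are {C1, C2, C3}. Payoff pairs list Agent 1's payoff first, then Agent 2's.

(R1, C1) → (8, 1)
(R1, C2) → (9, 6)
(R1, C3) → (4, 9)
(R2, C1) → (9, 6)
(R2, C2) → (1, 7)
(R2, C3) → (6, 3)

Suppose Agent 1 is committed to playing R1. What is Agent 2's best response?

With Agent 1 fixed at R1, Agent 2's payoffs are: C1 → 1, C2 → 6, C3 → 9.
The maximum is 9, achieved by C3.

C3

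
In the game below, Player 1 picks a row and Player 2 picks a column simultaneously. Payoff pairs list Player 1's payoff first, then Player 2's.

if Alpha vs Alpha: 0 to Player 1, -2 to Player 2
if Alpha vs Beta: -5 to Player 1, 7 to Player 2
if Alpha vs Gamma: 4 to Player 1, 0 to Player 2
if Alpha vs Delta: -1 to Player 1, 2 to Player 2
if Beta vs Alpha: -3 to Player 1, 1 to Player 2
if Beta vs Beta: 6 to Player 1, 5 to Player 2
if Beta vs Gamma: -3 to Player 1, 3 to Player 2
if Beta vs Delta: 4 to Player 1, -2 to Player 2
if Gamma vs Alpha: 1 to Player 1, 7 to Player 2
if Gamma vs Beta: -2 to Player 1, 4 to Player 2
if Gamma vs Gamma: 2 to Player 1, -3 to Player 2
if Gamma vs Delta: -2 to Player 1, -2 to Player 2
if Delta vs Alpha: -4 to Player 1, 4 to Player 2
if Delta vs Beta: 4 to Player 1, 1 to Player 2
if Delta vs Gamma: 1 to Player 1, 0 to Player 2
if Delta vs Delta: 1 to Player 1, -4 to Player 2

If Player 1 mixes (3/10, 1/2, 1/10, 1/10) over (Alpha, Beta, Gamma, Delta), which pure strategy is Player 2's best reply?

Beta

Compute Player 2's expected payoff from each pure strategy against the given mix.
Alpha: (3/10)·(-2) + (1/2)·1 + (1/10)·7 + (1/10)·4 = 1
Beta: (3/10)·7 + (1/2)·5 + (1/10)·4 + (1/10)·1 = 51/10
Gamma: (3/10)·0 + (1/2)·3 + (1/10)·(-3) + (1/10)·0 = 6/5
Delta: (3/10)·2 + (1/2)·(-2) + (1/10)·(-2) + (1/10)·(-4) = -1
Highest expected payoff is 51/10, from Beta.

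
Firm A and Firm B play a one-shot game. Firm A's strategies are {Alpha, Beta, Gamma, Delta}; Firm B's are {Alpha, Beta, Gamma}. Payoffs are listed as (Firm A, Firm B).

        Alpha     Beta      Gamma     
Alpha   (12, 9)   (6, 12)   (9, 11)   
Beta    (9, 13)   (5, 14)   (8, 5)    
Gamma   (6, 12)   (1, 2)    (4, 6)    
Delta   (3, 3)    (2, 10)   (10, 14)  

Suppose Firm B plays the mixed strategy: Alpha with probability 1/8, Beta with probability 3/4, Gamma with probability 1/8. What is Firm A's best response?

Alpha

Compute Firm A's expected payoff from each pure strategy against the given mix.
Alpha: (1/8)·12 + (3/4)·6 + (1/8)·9 = 57/8
Beta: (1/8)·9 + (3/4)·5 + (1/8)·8 = 47/8
Gamma: (1/8)·6 + (3/4)·1 + (1/8)·4 = 2
Delta: (1/8)·3 + (3/4)·2 + (1/8)·10 = 25/8
Highest expected payoff is 57/8, from Alpha.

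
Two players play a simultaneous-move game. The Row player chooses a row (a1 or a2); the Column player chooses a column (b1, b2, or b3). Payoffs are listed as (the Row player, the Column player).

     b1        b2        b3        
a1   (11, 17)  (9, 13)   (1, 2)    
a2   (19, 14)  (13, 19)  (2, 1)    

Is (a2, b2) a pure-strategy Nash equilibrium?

Yes

Holding the Column player at b2: the Row player gets 13 from a2, versus 9 from a1. No profitable deviation for the Row player.
Holding the Row player at a2: the Column player gets 19 from b2, versus 14 from b1, 1 from b3. No profitable deviation for the Column player either.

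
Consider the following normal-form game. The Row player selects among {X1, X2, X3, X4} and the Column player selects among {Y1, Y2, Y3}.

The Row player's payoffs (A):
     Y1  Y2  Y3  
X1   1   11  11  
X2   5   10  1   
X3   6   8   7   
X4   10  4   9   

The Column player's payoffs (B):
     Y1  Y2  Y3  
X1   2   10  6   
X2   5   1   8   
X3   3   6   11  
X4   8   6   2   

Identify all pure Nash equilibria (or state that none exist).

Check mutual best responses: a cell is a NE iff neither player can gain by unilaterally deviating.
The Row player's best responses — vs Y1: X4 (payoff 10); vs Y2: X1 (payoff 11); vs Y3: X1 (payoff 11).
The Column player's best responses — vs X1: Y2 (payoff 10); vs X2: Y3 (payoff 8); vs X3: Y3 (payoff 11); vs X4: Y1 (payoff 8).
Mutual best responses occur at (X1, Y2) and (X4, Y1); at each, neither player gains by switching.

(X1, Y2) and (X4, Y1)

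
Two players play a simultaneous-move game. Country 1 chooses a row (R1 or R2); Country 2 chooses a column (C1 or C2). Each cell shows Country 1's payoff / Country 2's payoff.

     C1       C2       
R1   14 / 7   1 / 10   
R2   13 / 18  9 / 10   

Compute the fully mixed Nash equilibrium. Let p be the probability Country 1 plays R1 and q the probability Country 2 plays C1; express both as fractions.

In a mixed NE each player is indifferent between their pure strategies, so the opponent's mix sets the indifference.
Country 2 indifferent between C1 and C2: p·7 + (1−p)·18 = p·10 + (1−p)·10 ⟹ 18 + (-11)p = 10 + 0p ⟹ p = 8/11.
Country 1 indifferent between R1 and R2: q·14 + (1−q)·1 = q·13 + (1−q)·9 ⟹ 1 + 13q = 9 + 4q ⟹ q = 8/9.

p = 8/11, q = 8/9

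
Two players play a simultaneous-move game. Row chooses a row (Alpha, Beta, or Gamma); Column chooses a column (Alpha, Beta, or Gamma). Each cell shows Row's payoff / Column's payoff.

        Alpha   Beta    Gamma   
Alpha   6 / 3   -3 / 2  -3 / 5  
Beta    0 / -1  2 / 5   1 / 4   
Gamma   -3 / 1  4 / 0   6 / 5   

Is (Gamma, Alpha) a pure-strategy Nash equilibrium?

Holding Column at Alpha: Row gets -3 from Gamma but could get 6 by switching to Alpha. Row has a profitable deviation.

No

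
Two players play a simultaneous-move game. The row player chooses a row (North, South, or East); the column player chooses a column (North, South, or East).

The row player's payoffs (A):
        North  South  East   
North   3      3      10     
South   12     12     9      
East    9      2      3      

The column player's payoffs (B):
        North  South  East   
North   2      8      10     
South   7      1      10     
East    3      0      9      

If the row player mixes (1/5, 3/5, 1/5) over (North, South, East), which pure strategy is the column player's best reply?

Compute the column player's expected payoff from each pure strategy against the given mix.
North: (1/5)·2 + (3/5)·7 + (1/5)·3 = 26/5
South: (1/5)·8 + (3/5)·1 + (1/5)·0 = 11/5
East: (1/5)·10 + (3/5)·10 + (1/5)·9 = 49/5
Highest expected payoff is 49/5, from East.

East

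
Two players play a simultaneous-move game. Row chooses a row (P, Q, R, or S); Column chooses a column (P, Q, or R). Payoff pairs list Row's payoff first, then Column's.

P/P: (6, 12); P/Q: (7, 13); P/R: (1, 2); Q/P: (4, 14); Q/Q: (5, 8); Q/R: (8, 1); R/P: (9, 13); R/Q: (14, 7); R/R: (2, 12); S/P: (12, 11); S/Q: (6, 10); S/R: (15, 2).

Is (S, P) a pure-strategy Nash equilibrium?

Holding Column at P: Row gets 12 from S, versus 6 from P, 4 from Q, 9 from R. No profitable deviation for Row.
Holding Row at S: Column gets 11 from P, versus 10 from Q, 2 from R. No profitable deviation for Column either.

Yes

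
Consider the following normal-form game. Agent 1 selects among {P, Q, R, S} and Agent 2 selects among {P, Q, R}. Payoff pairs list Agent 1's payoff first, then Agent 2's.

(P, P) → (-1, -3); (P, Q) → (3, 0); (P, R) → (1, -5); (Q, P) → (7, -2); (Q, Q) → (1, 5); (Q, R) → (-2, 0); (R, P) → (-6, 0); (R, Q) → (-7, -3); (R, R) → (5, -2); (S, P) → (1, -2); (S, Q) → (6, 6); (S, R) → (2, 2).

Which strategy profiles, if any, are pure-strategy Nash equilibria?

(S, Q)

Check mutual best responses: a cell is a NE iff neither player can gain by unilaterally deviating.
Agent 1's best responses — vs P: Q (payoff 7); vs Q: S (payoff 6); vs R: R (payoff 5).
Agent 2's best responses — vs P: Q (payoff 0); vs Q: Q (payoff 5); vs R: P (payoff 0); vs S: Q (payoff 6).
The only mutual best response is (S, Q); neither player gains by switching there.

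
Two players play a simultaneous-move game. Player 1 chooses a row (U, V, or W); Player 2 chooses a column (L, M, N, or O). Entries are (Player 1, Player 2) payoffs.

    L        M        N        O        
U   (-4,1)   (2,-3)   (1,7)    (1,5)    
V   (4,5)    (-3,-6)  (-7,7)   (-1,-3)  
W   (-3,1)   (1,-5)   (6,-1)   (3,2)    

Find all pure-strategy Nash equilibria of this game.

(W, O)

A profile is a Nash equilibrium when each player is best-responding to the other.
Player 1's best responses — vs L: V (payoff 4); vs M: U (payoff 2); vs N: W (payoff 6); vs O: W (payoff 3).
Player 2's best responses — vs U: N (payoff 7); vs V: N (payoff 7); vs W: O (payoff 2).
The only mutual best response is (W, O); neither player gains by switching there.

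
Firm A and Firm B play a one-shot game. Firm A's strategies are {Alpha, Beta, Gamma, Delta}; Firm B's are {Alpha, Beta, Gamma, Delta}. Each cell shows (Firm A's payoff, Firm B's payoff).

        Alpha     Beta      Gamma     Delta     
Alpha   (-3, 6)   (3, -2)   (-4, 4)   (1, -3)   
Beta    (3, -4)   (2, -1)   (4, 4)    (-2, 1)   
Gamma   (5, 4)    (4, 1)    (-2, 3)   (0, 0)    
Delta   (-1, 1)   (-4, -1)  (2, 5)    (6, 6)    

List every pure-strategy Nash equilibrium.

Check mutual best responses: a cell is a NE iff neither player can gain by unilaterally deviating.
Firm A's best responses — vs Alpha: Gamma (payoff 5); vs Beta: Gamma (payoff 4); vs Gamma: Beta (payoff 4); vs Delta: Delta (payoff 6).
Firm B's best responses — vs Alpha: Alpha (payoff 6); vs Beta: Gamma (payoff 4); vs Gamma: Alpha (payoff 4); vs Delta: Delta (payoff 6).
Mutual best responses occur at (Beta, Gamma), (Gamma, Alpha), and (Delta, Delta); at each, neither player gains by switching.

(Beta, Gamma), (Gamma, Alpha), and (Delta, Delta)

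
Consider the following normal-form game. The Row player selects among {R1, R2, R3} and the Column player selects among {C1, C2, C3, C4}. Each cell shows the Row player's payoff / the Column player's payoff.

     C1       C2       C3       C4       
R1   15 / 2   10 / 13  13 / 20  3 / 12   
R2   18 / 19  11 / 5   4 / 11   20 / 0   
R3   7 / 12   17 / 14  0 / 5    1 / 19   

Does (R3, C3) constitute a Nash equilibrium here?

No

Holding the Column player at C3: the Row player gets 0 from R3 but could get 13 by switching to R1. The Row player has a profitable deviation.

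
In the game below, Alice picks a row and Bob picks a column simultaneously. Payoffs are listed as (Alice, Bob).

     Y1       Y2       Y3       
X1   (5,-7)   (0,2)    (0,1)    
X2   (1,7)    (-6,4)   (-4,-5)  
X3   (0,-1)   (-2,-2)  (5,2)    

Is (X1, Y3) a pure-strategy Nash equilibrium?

Holding Bob at Y3: Alice gets 0 from X1 but could get 5 by switching to X3. Alice has a profitable deviation.

No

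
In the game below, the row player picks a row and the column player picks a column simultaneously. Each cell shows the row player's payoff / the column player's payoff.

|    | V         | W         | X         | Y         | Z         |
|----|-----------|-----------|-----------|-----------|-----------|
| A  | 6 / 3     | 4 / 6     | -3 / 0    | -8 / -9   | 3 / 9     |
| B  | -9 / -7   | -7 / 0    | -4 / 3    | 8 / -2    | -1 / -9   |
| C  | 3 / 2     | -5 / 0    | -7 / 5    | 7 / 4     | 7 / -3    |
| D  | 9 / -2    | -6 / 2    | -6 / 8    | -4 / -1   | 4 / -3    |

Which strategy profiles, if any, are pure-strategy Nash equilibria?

A profile is a Nash equilibrium when each player is best-responding to the other.
The row player's best responses — vs V: D (payoff 9); vs W: A (payoff 4); vs X: A (payoff -3); vs Y: B (payoff 8); vs Z: C (payoff 7).
The column player's best responses — vs A: Z (payoff 9); vs B: X (payoff 3); vs C: X (payoff 5); vs D: X (payoff 8).
No cell has both players best-responding. For instance, the row player's best reply to Y is B, but against B the column player prefers X over Y.

No pure-strategy Nash equilibrium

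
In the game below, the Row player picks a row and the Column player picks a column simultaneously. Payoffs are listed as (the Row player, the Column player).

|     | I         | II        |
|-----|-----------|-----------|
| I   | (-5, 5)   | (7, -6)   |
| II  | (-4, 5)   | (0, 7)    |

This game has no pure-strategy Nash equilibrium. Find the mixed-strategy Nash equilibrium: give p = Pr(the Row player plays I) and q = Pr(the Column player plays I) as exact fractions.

Each player's mixing probability is pinned down by making the *other* player indifferent.
The Column player indifferent between I and II: p·5 + (1−p)·5 = p·(-6) + (1−p)·7 ⟹ 5 + 0p = 7 + (-13)p ⟹ p = 2/13.
The Row player indifferent between I and II: q·(-5) + (1−q)·7 = q·(-4) + (1−q)·0 ⟹ 7 + (-12)q = 0 + (-4)q ⟹ q = 7/8.

p = 2/13, q = 7/8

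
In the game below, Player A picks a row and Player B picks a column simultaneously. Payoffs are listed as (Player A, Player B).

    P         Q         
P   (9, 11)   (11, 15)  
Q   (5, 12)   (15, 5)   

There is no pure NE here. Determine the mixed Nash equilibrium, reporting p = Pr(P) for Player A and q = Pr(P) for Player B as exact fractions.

In a mixed NE each player is indifferent between their pure strategies, so the opponent's mix sets the indifference.
Player B indifferent between P and Q: p·11 + (1−p)·12 = p·15 + (1−p)·5 ⟹ 12 + (-1)p = 5 + 10p ⟹ p = 7/11.
Player A indifferent between P and Q: q·9 + (1−q)·11 = q·5 + (1−q)·15 ⟹ 11 + (-2)q = 15 + (-10)q ⟹ q = 1/2.

p = 7/11, q = 1/2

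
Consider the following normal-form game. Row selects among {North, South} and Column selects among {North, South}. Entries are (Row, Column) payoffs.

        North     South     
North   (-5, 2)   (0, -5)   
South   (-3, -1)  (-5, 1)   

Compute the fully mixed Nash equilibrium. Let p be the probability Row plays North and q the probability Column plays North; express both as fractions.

p = 2/9, q = 5/7

In a mixed NE each player is indifferent between their pure strategies, so the opponent's mix sets the indifference.
Column indifferent between North and South: p·2 + (1−p)·(-1) = p·(-5) + (1−p)·1 ⟹ (-1) + 3p = 1 + (-6)p ⟹ p = 2/9.
Row indifferent between North and South: q·(-5) + (1−q)·0 = q·(-3) + (1−q)·(-5) ⟹ 0 + (-5)q = (-5) + 2q ⟹ q = 5/7.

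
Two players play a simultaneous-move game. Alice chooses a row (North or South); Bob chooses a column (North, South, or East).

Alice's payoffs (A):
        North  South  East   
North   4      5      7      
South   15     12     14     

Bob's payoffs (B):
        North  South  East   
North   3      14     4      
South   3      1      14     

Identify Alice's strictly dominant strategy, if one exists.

Check whether one of Alice's strategies beats all alternatives regardless of what the opponent does.
South strictly dominates: vs North: 15 > 4; vs South: 12 > 5; vs East: 14 > 7.

South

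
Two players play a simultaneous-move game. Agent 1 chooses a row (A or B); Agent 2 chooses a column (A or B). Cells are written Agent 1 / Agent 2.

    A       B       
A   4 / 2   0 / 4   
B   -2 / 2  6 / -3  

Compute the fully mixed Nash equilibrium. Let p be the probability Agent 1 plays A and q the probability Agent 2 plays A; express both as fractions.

In a mixed NE each player is indifferent between their pure strategies, so the opponent's mix sets the indifference.
Agent 2 indifferent between A and B: p·2 + (1−p)·2 = p·4 + (1−p)·(-3) ⟹ 2 + 0p = (-3) + 7p ⟹ p = 5/7.
Agent 1 indifferent between A and B: q·4 + (1−q)·0 = q·(-2) + (1−q)·6 ⟹ 0 + 4q = 6 + (-8)q ⟹ q = 1/2.

p = 5/7, q = 1/2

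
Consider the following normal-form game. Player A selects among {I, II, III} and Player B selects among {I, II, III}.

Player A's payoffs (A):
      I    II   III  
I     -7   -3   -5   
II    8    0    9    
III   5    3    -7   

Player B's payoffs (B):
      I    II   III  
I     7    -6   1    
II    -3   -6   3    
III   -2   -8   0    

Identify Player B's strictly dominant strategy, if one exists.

No strictly dominant strategy

A strategy is strictly dominant if it gives Player B a strictly higher payoff than every other strategy, against every choice by the opponent.
I is not dominant: against II, III gives 3 > -3.
II is not dominant: against I, I gives 7 > -6.
III is not dominant: against I, I gives 7 > 1.
No single strategy is best against every opponent action.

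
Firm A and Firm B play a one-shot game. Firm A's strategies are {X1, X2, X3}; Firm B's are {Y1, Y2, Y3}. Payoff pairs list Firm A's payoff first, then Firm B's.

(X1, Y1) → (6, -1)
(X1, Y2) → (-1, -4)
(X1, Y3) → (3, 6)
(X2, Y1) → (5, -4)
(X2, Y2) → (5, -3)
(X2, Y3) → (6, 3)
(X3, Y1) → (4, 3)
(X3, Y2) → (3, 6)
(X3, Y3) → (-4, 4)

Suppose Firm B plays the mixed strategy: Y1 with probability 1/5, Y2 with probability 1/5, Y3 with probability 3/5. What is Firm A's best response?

Compute Firm A's expected payoff from each pure strategy against the given mix.
X1: (1/5)·6 + (1/5)·(-1) + (3/5)·3 = 14/5
X2: (1/5)·5 + (1/5)·5 + (3/5)·6 = 28/5
X3: (1/5)·4 + (1/5)·3 + (3/5)·(-4) = -1
Highest expected payoff is 28/5, from X2.

X2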